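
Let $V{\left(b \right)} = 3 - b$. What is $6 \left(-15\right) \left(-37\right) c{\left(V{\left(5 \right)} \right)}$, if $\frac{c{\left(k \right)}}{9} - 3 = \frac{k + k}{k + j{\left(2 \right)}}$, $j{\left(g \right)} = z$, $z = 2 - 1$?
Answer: $209790$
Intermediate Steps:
$z = 1$ ($z = 2 - 1 = 1$)
$j{\left(g \right)} = 1$
$c{\left(k \right)} = 27 + \frac{18 k}{1 + k}$ ($c{\left(k \right)} = 27 + 9 \frac{k + k}{k + 1} = 27 + 9 \frac{2 k}{1 + k} = 27 + \frac{18 k}{1 + k}$)
$6 \left(-15\right) \left(-37\right) c{\left(V{\left(5 \right)} \right)} = 6 \left(-15\right) \left(-37\right) \frac{9 \left(3 + 5 \left(3 - 5\right)\right)}{1 + \left(3 - 5\right)} = \left(-90\right) \left(-37\right) \frac{9 \left(3 + 5 \left(3 - 5\right)\right)}{1 + \left(3 - 5\right)} = 3330 \frac{9 \left(3 + 5 \left(-2\right)\right)}{1 - 2} = 3330 \frac{9 \left(3 - 10\right)}{-1} = 3330 \cdot 9 \left(-1\right) \left(-7\right) = 3330 \cdot 63 = 209790$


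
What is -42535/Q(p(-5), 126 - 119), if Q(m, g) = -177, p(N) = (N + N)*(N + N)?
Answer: 42535/177 ≈ 240.31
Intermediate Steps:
p(N) = 4*N² (p(N) = (2*N)*(2*N) = 4*N²)
-42535/Q(p(-5), 126 - 119) = -42535/(-177) = -42535*(-1/177) = 42535/177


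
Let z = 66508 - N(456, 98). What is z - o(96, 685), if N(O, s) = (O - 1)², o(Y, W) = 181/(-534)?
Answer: -75035897/534 ≈ -1.4052e+5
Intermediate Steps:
o(Y, W) = -181/534 (o(Y, W) = 181*(-1/534) = -181/534)
N(O, s) = (-1 + O)²
z = -140517 (z = 66508 - (-1 + 456)² = 66508 - 1*455² = 66508 - 1*207025 = 66508 - 207025 = -140517)
z - o(96, 685) = -140517 - 1*(-181/534) = -140517 + 181/534 = -75035897/534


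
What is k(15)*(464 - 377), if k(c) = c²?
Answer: 19575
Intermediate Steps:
k(15)*(464 - 377) = 15²*(464 - 377) = 225*87 = 19575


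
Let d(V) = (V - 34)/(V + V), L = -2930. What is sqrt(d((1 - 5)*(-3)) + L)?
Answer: I*sqrt(105513)/6 ≈ 54.138*I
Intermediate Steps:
d(V) = (-34 + V)/(2*V) (d(V) = (-34 + V)/((2*V)) = (-34 + V)*(1/(2*V)) = (-34 + V)/(2*V))
sqrt(d((1 - 5)*(-3)) + L) = sqrt((-34 + (1 - 5)*(-3))/(2*(((1 - 5)*(-3)))) - 2930) = sqrt((-34 - 4*(-3))/(2*((-4*(-3)))) - 2930) = sqrt((1/2)*(-34 + 12)/12 - 2930) = sqrt((1/2)*(1/12)*(-22) - 2930) = sqrt(-11/12 - 2930) = sqrt(-35171/12) = I*sqrt(105513)/6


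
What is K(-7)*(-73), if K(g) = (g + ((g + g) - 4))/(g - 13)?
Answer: -365/4 ≈ -91.250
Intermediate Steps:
K(g) = (-4 + 3*g)/(-13 + g) (K(g) = (g + (2*g - 4))/(-13 + g) = (g + (-4 + 2*g))/(-13 + g) = (-4 + 3*g)/(-13 + g))
K(-7)*(-73) = ((-4 + 3*(-7))/(-13 - 7))*(-73) = ((-4 - 21)/(-20))*(-73) = -1/20*(-25)*(-73) = (5/4)*(-73) = -365/4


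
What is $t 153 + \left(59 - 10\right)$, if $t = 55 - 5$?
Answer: $7699$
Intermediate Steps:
$t = 50$ ($t = 55 - 5 = 50$)
$t 153 + \left(59 - 10\right) = 50 \cdot 153 + \left(59 - 10\right) = 7650 + 49 = 7699$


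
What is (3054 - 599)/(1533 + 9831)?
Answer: 2455/11364 ≈ 0.21603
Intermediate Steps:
(3054 - 599)/(1533 + 9831) = 2455/11364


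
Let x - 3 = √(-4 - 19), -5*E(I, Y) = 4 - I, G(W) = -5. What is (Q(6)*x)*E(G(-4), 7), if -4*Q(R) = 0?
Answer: 0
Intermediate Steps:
Q(R) = 0 (Q(R) = -¼*0 = 0)
E(I, Y) = -⅘ + I/5 (E(I, Y) = -(4 - I)/5 = -⅘ + I/5)
x = 3 + I*√23 (x = 3 + √(-4 - 19) = 3 + √(-23) = 3 + I*√23 ≈ 3.0 + 4.7958*I)
(Q(6)*x)*E(G(-4), 7) = (0*(3 + I*√23))*(-⅘ + (⅕)*(-5)) = 0*(-⅘ - 1) = 0*(-9/5) = 0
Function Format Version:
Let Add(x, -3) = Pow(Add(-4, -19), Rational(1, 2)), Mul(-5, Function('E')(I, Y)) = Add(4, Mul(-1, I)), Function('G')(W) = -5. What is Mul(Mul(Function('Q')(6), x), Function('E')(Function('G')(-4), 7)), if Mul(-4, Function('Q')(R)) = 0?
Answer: 0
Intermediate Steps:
Function('Q')(R) = 0 (Function('Q')(R) = Mul(Rational(-1, 4), 0) = 0)
Function('E')(I, Y) = Add(Rational(-4, 5), Mul(Rational(1, 5), I)) (Function('E')(I, Y) = Mul(Rational(-1, 5), Add(4, Mul(-1, I))) = Add(Rational(-4, 5), Mul(Rational(1, 5), I)))
x = Add(3, Mul(I, Pow(23, Rational(1, 2)))) (x = Add(3, Pow(Add(-4, -19), Rational(1, 2))) = Add(3, Pow(-23, Rational(1, 2))) = Add(3, Mul(I, Pow(23, Rational(1, 2)))) ≈ Add(3.0000, Mul(4.7958, I)))
Mul(Mul(Function('Q')(6), x), Function('E')(Function('G')(-4), 7)) = Mul(Mul(0, Add(3, Mul(I, Pow(23, Rational(1, 2))))), Add(Rational(-4, 5), Mul(Rational(1, 5), -5))) = Mul(0, Add(Rational(-4, 5), -1)) = Mul(0, Rational(-9, 5)) = 0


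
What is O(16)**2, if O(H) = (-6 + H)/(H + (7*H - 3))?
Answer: 4/625 ≈ 0.0064000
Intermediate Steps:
O(H) = (-6 + H)/(-3 + 8*H) (O(H) = (-6 + H)/(H + (-3 + 7*H)) = (-6 + H)/(-3 + 8*H))
O(16)**2 = ((-6 + 16)/(-3 + 8*16))**2 = (10/(-3 + 128))**2 = (10/125)**2 = ((1/125)*10)**2 = (2/25)**2 = 4/625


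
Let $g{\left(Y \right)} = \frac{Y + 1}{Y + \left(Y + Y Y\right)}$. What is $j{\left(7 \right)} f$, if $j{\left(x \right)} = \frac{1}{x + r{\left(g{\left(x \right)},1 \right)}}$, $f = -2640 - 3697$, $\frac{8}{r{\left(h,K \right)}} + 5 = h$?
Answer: $- \frac{1945459}{1645} \approx -1182.7$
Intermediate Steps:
$g{\left(Y \right)} = \frac{1 + Y}{Y^{2} + 2 Y}$ ($g{\left(Y \right)} = \frac{1 + Y}{Y + \left(Y + Y^{2}\right)} = \frac{1 + Y}{Y^{2} + 2 Y}$)
$r{\left(h,K \right)} = \frac{8}{-5 + h}$
$f = -6337$ ($f = -2640 - 3697 = -6337$)
$j{\left(x \right)} = \frac{1}{x + \frac{8}{-5 + \frac{1 + x}{x \left(2 + x\right)}}}$
$j{\left(7 \right)} f = \frac{-1 + 5 \cdot 7^{2} + 9 \cdot 7}{7 \left(-17 + 7 + 5 \cdot 7^{2}\right)} \left(-6337\right) = \frac{-1 + 5 \cdot 49 + 63}{7 \left(-17 + 7 + 5 \cdot 49\right)} \left(-6337\right) = \frac{-1 + 245 + 63}{7 \left(-17 + 7 + 245\right)} \left(-6337\right) = \frac{1}{7} \cdot \frac{1}{235} \cdot 307 \left(-6337\right) = \frac{307}{1645} \left(-6337\right) = - \frac{1945459}{1645}$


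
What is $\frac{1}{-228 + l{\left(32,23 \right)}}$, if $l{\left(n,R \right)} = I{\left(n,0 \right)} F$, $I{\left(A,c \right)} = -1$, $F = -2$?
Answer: $- \frac{1}{226} \approx -0.0044248$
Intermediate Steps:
$l{\left(n,R \right)} = 2$ ($l{\left(n,R \right)} = \left(-1\right) \left(-2\right) = 2$)
$\frac{1}{-228 + l{\left(32,23 \right)}} = \frac{1}{-228 + 2} = \frac{1}{-226} = - \frac{1}{226}$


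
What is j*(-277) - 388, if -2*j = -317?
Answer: -88585/2 ≈ -44293.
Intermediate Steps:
j = 317/2 (j = -½*(-317) = 317/2 ≈ 158.50)
j*(-277) - 388 = (317/2)*(-277) - 388 = -87809/2 - 388 = -88585/2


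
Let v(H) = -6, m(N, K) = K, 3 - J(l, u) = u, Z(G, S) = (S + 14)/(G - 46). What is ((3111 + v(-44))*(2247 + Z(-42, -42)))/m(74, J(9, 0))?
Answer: 51171435/22 ≈ 2.3260e+6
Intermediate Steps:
Z(G, S) = (14 + S)/(-46 + G)
J(l, u) = 3 - u
((3111 + v(-44))*(2247 + Z(-42, -42)))/m(74, J(9, 0)) = ((3111 - 6)*(2247 + (14 - 42)/(-46 - 42)))/(3 - 1*0) = (3105*(2247 - 28/(-88)))/(3 + 0) = (3105*(2247 - 1/88*(-28)))/3 = (3105*(2247 + 7/22))*(1/3) = (3105*(49441/22))*(1/3) = (153514305/22)*(1/3) = 51171435/22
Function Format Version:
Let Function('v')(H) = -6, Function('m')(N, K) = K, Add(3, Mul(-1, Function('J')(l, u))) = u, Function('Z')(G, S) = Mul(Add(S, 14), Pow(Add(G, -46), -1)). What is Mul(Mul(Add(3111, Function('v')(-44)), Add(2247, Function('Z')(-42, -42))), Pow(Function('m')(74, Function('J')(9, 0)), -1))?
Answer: Rational(51171435, 22) ≈ 2.3260e+6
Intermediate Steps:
Function('Z')(G, S) = Mul(Pow(Add(-46, G), -1), Add(14, S)) (Function('Z')(G, S) = Mul(Add(14, S), Pow(Add(-46, G), -1)) = Mul(Pow(Add(-46, G), -1), Add(14, S)))
Function('J')(l, u) = Add(3, Mul(-1, u))
Mul(Mul(Add(3111, Function('v')(-44)), Add(2247, Function('Z')(-42, -42))), Pow(Function('m')(74, Function('J')(9, 0)), -1)) = Mul(Mul(Add(3111, -6), Add(2247, Mul(Pow(Add(-46, -42), -1), Add(14, -42)))), Pow(Add(3, Mul(-1, 0)), -1)) = Mul(Mul(3105, Add(2247, Mul(Pow(-88, -1), -28))), Pow(Add(3, 0), -1)) = Mul(Mul(3105, Add(2247, Mul(Rational(-1, 88), -28))), Pow(3, -1)) = Mul(Mul(3105, Add(2247, Rational(7, 22))), Rational(1, 3)) = Mul(Mul(3105, Rational(49441, 22)), Rational(1, 3)) = Mul(Rational(153514305, 22), Rational(1, 3)) = Rational(51171435, 22)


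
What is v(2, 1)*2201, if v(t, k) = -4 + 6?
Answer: 4402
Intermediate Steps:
v(t, k) = 2
v(2, 1)*2201 = 2*2201 = 4402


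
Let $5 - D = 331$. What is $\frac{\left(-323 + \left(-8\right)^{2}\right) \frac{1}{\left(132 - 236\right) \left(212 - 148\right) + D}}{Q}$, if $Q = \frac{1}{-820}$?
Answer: $- \frac{106190}{3491} \approx -30.418$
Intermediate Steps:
$D = -326$ ($D = 5 - 331 = -326$)
$Q = - \frac{1}{820} \approx -0.0012195$
$\frac{\left(-323 + \left(-8\right)^{2}\right) \frac{1}{\left(132 - 236\right) \left(212 - 148\right) + D}}{Q} = \frac{\left(-323 + \left(-8\right)^{2}\right) \frac{1}{\left(132 - 236\right) \left(212 - 148\right) - 326}}{- \frac{1}{820}} = \frac{-323 + 64}{\left(-104\right) 64 - 326} \left(-820\right) = - \frac{259}{-6656 - 326} \left(-820\right) = - \frac{259}{-6982} \left(-820\right) = \left(-259\right) \left(- \frac{1}{6982}\right) \left(-820\right) = \frac{259}{6982} \left(-820\right) = - \frac{106190}{3491}$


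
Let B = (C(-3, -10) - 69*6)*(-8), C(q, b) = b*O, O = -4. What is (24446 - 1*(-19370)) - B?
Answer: 40824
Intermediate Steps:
C(q, b) = -4*b (C(q, b) = b*(-4) = -4*b)
B = 2992 (B = (-4*(-10) - 69*6)*(-8) = (40 - 414)*(-8) = -374*(-8) = 2992)
(24446 - 1*(-19370)) - B = (24446 - 1*(-19370)) - 1*2992 = (24446 + 19370) - 2992 = 43816 - 2992 = 40824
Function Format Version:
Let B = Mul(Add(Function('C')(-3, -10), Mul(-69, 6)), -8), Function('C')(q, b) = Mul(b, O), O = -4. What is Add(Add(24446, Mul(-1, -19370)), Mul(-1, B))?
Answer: 40824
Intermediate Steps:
Function('C')(q, b) = Mul(-4, b) (Function('C')(q, b) = Mul(b, -4) = Mul(-4, b))
B = 2992 (B = Mul(Add(Mul(-4, -10), Mul(-69, 6)), -8) = Mul(Add(40, -414), -8) = Mul(-374, -8) = 2992)
Add(Add(24446, Mul(-1, -19370)), Mul(-1, B)) = Add(Add(24446, Mul(-1, -19370)), Mul(-1, 2992)) = Add(Add(24446, 19370), -2992) = Add(43816, -2992) = 40824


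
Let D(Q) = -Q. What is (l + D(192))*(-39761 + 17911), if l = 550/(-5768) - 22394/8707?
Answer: 53404550955725/12555494 ≈ 4.2535e+6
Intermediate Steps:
l = -66978721/25110988 (l = 550*(-1/5768) - 22394*1/8707 = -275/2884 - 22394/8707 = -66978721/25110988 ≈ -2.6673)
(l + D(192))*(-39761 + 17911) = (-66978721/25110988 - 1*192)*(-39761 + 17911) = (-66978721/25110988 - 192)*(-21850) = -4888288417/25110988*(-21850) = 53404550955725/12555494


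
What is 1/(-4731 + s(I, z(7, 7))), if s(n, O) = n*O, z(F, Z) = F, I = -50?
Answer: -1/5081 ≈ -0.00019681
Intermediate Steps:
s(n, O) = O*n
1/(-4731 + s(I, z(7, 7))) = 1/(-4731 + 7*(-50)) = 1/(-4731 - 350) = 1/(-5081) = -1/5081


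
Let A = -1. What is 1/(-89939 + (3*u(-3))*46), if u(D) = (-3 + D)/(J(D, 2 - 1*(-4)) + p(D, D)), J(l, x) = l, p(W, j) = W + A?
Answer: -7/628745 ≈ -1.1133e-5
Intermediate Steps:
p(W, j) = -1 + W (p(W, j) = W - 1 = -1 + W)
u(D) = (-3 + D)/(-1 + 2*D) (u(D) = (-3 + D)/(D + (-1 + D)) = (-3 + D)/(-1 + 2*D))
1/(-89939 + (3*u(-3))*46) = 1/(-89939 + (3*((-3 - 3)/(-1 + 2*(-3))))*46) = 1/(-89939 + (3*(-6/(-1 - 6)))*46) = 1/(-89939 + (3*(-6/(-7)))*46) = 1/(-89939 + (3*(-1/7*(-6)))*46) = 1/(-89939 + (3*(6/7))*46) = 1/(-89939 + (18/7)*46) = 1/(-89939 + 828/7) = 1/(-628745/7) = -7/628745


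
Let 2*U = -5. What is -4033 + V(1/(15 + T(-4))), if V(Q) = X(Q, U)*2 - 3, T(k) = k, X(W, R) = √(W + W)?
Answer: -4036 + 2*√22/11 ≈ -4035.1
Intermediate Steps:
U = -5/2 (U = (½)*(-5) = -5/2 ≈ -2.5000)
X(W, R) = √2*√W (X(W, R) = √(2*W) = √2*√W)
V(Q) = -3 + 2*√2*√Q (V(Q) = (√2*√Q)*2 - 3 = 2*√2*√Q - 3 = -3 + 2*√2*√Q)
-4033 + V(1/(15 + T(-4))) = -4033 + (-3 + 2*√2*√(1/(15 - 4))) = -4033 + (-3 + 2*√2*√(1/11)) = -4033 + (-3 + 2*√2*(√11/11)) = -4033 + (-3 + 2*√22/11) = -4036 + 2*√22/11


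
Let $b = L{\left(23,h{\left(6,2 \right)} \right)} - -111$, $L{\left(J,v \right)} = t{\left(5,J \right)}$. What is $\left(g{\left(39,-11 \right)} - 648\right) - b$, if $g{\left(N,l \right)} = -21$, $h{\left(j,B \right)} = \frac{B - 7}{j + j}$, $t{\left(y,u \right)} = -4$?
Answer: $-776$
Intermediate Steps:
$h{\left(j,B \right)} = \frac{-7 + B}{2 j}$
$L{\left(J,v \right)} = -4$
$b = 107$ ($b = -4 - -111 = -4 + 111 = 107$)
$\left(g{\left(39,-11 \right)} - 648\right) - b = \left(-21 - 648\right) - 107 = -669 - 107 = -776$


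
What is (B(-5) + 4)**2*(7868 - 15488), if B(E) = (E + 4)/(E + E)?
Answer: -640461/5 ≈ -1.2809e+5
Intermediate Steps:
B(E) = (4 + E)/(2*E) (B(E) = (4 + E)/((2*E)) = (4 + E)*(1/(2*E)) = (4 + E)/(2*E))
(B(-5) + 4)**2*(7868 - 15488) = ((1/2)*(4 - 5)/(-5) + 4)**2*(7868 - 15488) = ((1/2)*(-1/5)*(-1) + 4)**2*(-7620) = (1/10 + 4)**2*(-7620) = (41/10)**2*(-7620) = (1681/100)*(-7620) = -640461/5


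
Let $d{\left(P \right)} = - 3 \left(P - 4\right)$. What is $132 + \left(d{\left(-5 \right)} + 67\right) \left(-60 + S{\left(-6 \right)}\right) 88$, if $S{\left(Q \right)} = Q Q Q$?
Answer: $-2282940$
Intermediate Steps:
$d{\left(P \right)} = 12 - 3 P$ ($d{\left(P \right)} = - 3 \left(-4 + P\right) = 12 - 3 P$)
$S{\left(Q \right)} = Q^{3}$ ($S{\left(Q \right)} = Q^{2} Q = Q^{3}$)
$132 + \left(d{\left(-5 \right)} + 67\right) \left(-60 + S{\left(-6 \right)}\right) 88 = 132 + \left(\left(12 - -15\right) + 67\right) \left(-60 + \left(-6\right)^{3}\right) 88 = 132 + \left(\left(12 + 15\right) + 67\right) \left(-60 - 216\right) 88 = 132 + \left(27 + 67\right) \left(-276\right) 88 = 132 + 94 \left(-276\right) 88 = 132 - 2283072 = -2282940$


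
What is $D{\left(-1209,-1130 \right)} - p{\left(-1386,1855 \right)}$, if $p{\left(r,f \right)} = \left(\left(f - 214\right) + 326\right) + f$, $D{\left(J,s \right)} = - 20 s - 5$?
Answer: $18773$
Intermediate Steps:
$D{\left(J,s \right)} = -5 - 20 s$
$p{\left(r,f \right)} = 112 + 2 f$ ($p{\left(r,f \right)} = \left(\left(-214 + f\right) + 326\right) + f = \left(112 + f\right) + f = 112 + 2 f$)
$D{\left(-1209,-1130 \right)} - p{\left(-1386,1855 \right)} = \left(-5 - -22600\right) - \left(112 + 2 \cdot 1855\right) = \left(-5 + 22600\right) - \left(112 + 3710\right) = 22595 - 3822 = 18773$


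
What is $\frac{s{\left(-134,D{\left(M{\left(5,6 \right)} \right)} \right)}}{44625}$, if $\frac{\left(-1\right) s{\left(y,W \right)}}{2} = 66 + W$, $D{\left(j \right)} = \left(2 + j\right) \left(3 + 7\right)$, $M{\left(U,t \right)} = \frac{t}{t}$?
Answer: $- \frac{64}{14875} \approx -0.0043025$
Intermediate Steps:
$M{\left(U,t \right)} = 1$
$D{\left(j \right)} = 20 + 10 j$ ($D{\left(j \right)} = \left(2 + j\right) 10 = 20 + 10 j$)
$s{\left(y,W \right)} = -132 - 2 W$ ($s{\left(y,W \right)} = - 2 \left(66 + W\right) = -132 - 2 W$)
$\frac{s{\left(-134,D{\left(M{\left(5,6 \right)} \right)} \right)}}{44625} = \frac{-132 - 2 \left(20 + 10 \cdot 1\right)}{44625} = \left(-132 - 2 \left(20 + 10\right)\right) \frac{1}{44625} = \left(-132 - 60\right) \frac{1}{44625} = \left(-192\right) \frac{1}{44625} = - \frac{64}{14875}$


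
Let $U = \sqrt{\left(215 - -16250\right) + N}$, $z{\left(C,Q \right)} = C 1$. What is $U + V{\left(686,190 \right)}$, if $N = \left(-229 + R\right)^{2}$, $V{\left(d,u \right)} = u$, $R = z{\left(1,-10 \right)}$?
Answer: $190 + \sqrt{68449} \approx 451.63$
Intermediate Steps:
$z{\left(C,Q \right)} = C$
$R = 1$
$N = 51984$ ($N = \left(-229 + 1\right)^{2} = \left(-228\right)^{2} = 51984$)
$U = \sqrt{68449}$ ($U = \sqrt{\left(215 - -16250\right) + 51984} = \sqrt{\left(215 + 16250\right) + 51984} = \sqrt{16465 + 51984} = \sqrt{68449} \approx 261.63$)
$U + V{\left(686,190 \right)} = \sqrt{68449} + 190 = 190 + \sqrt{68449}$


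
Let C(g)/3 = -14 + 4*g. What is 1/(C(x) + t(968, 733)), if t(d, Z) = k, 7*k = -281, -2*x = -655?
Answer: 7/26935 ≈ 0.00025989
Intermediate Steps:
x = 655/2 (x = -½*(-655) = 655/2 ≈ 327.50)
C(g) = -42 + 12*g (C(g) = 3*(-14 + 4*g) = -42 + 12*g)
k = -281/7 (k = (⅐)*(-281) = -281/7 ≈ -40.143)
t(d, Z) = -281/7
1/(C(x) + t(968, 733)) = 1/((-42 + 12*(655/2)) - 281/7) = 1/((-42 + 3930) - 281/7) = 1/(3888 - 281/7) = 1/(26935/7) = 7/26935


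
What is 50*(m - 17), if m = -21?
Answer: -1900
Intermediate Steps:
50*(m - 17) = 50*(-21 - 17) = 50*(-38) = -1900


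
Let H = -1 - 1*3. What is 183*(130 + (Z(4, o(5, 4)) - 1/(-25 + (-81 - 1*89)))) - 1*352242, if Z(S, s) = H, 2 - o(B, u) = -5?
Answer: -21396899/65 ≈ -3.2918e+5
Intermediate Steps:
o(B, u) = 7 (o(B, u) = 2 - 1*(-5) = 2 + 5 = 7)
H = -4 (H = -1 - 3 = -4)
Z(S, s) = -4
183*(130 + (Z(4, o(5, 4)) - 1/(-25 + (-81 - 1*89)))) - 1*352242 = 183*(130 + (-4 - 1/(-25 + (-81 - 1*89)))) - 1*352242 = 183*(130 + (-4 - 1/(-25 + (-81 - 89)))) - 352242 = 183*(130 + (-4 - 1/(-25 - 170))) - 352242 = 183*(130 + (-4 - 1/(-195))) - 352242 = 183*(130 + (-4 - 1*(-1/195))) - 352242 = 183*(130 + (-4 + 1/195)) - 352242 = 183*(130 - 779/195) - 352242 = 183*(24571/195) - 352242 = 1498831/65 - 352242 = -21396899/65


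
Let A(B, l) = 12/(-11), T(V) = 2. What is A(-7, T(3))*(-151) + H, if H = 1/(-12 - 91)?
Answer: 186625/1133 ≈ 164.72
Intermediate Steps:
H = -1/103 (H = 1/(-103) = -1/103 ≈ -0.0097087)
A(B, l) = -12/11 (A(B, l) = 12*(-1/11) = -12/11)
A(-7, T(3))*(-151) + H = -12/11*(-151) - 1/103 = 1812/11 - 1/103 = 186625/1133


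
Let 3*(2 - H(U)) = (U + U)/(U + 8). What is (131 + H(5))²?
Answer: 26801329/1521 ≈ 17621.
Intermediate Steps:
H(U) = 2 - 2*U/(3*(8 + U)) (H(U) = 2 - (U + U)/(3*(U + 8)) = 2 - 2*U/(3*(8 + U)))
(131 + H(5))² = (131 + 4*(12 + 5)/(3*(8 + 5)))² = (131 + (4/3)*17/13)² = (131 + (4/3)*(1/13)*17)² = (131 + 68/39)² = (5177/39)² = 26801329/1521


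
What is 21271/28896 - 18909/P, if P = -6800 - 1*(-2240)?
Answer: 13403963/2745120 ≈ 4.8828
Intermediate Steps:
P = -4560 (P = -6800 + 2240 = -4560)
21271/28896 - 18909/P = 21271/28896 - 18909/(-4560) = 21271*(1/28896) - 18909*(-1/4560) = 21271/28896 + 6303/1520 = 13403963/2745120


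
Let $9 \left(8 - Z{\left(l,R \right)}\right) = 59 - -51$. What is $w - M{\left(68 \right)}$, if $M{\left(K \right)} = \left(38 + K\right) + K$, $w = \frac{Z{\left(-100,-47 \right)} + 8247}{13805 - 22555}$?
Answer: $- \frac{2755337}{15750} \approx -174.94$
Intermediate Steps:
$Z{\left(l,R \right)} = - \frac{38}{9}$ ($Z{\left(l,R \right)} = 8 - \frac{59 - -51}{9} = 8 - \frac{59 + 51}{9} = 8 - \frac{110}{9} = - \frac{38}{9}$)
$w = - \frac{14837}{15750}$ ($w = \frac{- \frac{38}{9} + 8247}{13805 - 22555} = \frac{74185}{9 \left(-8750\right)} = \frac{74185}{9} \left(- \frac{1}{8750}\right) = - \frac{14837}{15750} \approx -0.94203$)
$M{\left(K \right)} = 38 + 2 K$
$w - M{\left(68 \right)} = - \frac{14837}{15750} - \left(38 + 2 \cdot 68\right) = - \frac{14837}{15750} - \left(38 + 136\right) = - \frac{14837}{15750} - 174 = - \frac{2755337}{15750}$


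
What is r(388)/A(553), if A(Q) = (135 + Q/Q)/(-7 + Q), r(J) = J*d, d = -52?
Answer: -1377012/17 ≈ -81001.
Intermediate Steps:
r(J) = -52*J (r(J) = J*(-52) = -52*J)
A(Q) = 136/(-7 + Q) (A(Q) = (135 + 1)/(-7 + Q) = 136/(-7 + Q))
r(388)/A(553) = (-52*388)/((136/(-7 + 553))) = -20176/(136/546) = -20176/(136*(1/546)) = -20176/68/273 = -20176*273/68 = -1377012/17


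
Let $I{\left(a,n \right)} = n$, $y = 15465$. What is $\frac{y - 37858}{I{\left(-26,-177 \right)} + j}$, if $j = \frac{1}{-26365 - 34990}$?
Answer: $\frac{1373922515}{10859836} \approx 126.51$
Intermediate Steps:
$j = - \frac{1}{61355}$ ($j = \frac{1}{-61355} = - \frac{1}{61355} \approx -1.6299 \cdot 10^{-5}$)
$\frac{y - 37858}{I{\left(-26,-177 \right)} + j} = \frac{15465 - 37858}{-177 - \frac{1}{61355}} = - \frac{22393}{- \frac{10859836}{61355}} = \left(-22393\right) \left(- \frac{61355}{10859836}\right) = \frac{1373922515}{10859836}$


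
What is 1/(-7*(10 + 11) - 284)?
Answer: -1/431 ≈ -0.0023202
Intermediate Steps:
1/(-7*(10 + 11) - 284) = 1/(-7*21 - 284) = 1/(-147 - 284) = 1/(-431) = -1/431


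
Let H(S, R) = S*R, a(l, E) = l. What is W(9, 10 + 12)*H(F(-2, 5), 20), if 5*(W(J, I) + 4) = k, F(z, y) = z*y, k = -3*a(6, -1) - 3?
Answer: 1640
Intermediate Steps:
k = -21 (k = -3*6 - 3 = -18 - 3 = -21)
F(z, y) = y*z
H(S, R) = R*S
W(J, I) = -41/5 (W(J, I) = -4 + (⅕)*(-21) = -4 - 21/5 = -41/5)
W(9, 10 + 12)*H(F(-2, 5), 20) = -164*5*(-2) = -164*(-10) = -41/5*(-200) = 1640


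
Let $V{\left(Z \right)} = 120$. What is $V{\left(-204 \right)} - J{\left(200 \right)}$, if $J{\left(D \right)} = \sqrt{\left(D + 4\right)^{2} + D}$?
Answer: $120 - 2 \sqrt{10454} \approx -84.49$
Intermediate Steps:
$J{\left(D \right)} = \sqrt{D + \left(4 + D\right)^{2}}$ ($J{\left(D \right)} = \sqrt{\left(4 + D\right)^{2} + D} = \sqrt{D + \left(4 + D\right)^{2}}$)
$V{\left(-204 \right)} - J{\left(200 \right)} = 120 - \sqrt{200 + \left(4 + 200\right)^{2}} = 120 - \sqrt{200 + 204^{2}} = 120 - \sqrt{200 + 41616} = 120 - \sqrt{41816} = 120 - 2 \sqrt{10454}$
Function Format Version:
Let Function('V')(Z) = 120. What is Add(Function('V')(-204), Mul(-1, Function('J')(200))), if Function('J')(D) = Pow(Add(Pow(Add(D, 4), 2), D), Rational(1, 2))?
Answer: Add(120, Mul(-2, Pow(10454, Rational(1, 2)))) ≈ -84.490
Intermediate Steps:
Function('J')(D) = Pow(Add(D, Pow(Add(4, D), 2)), Rational(1, 2)) (Function('J')(D) = Pow(Add(Pow(Add(4, D), 2), D), Rational(1, 2)) = Pow(Add(D, Pow(Add(4, D), 2)), Rational(1, 2)))
Add(Function('V')(-204), Mul(-1, Function('J')(200))) = Add(120, Mul(-1, Pow(Add(200, Pow(Add(4, 200), 2)), Rational(1, 2)))) = Add(120, Mul(-1, Pow(Add(200, Pow(204, 2)), Rational(1, 2)))) = Add(120, Mul(-1, Pow(Add(200, 41616), Rational(1, 2)))) = Add(120, Mul(-1, Pow(41816, Rational(1, 2)))) = Add(120, Mul(-1, Mul(2, Pow(10454, Rational(1, 2))))) = Add(120, Mul(-2, Pow(10454, Rational(1, 2))))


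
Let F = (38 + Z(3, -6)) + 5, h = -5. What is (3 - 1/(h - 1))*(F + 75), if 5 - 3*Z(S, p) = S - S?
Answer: 6821/18 ≈ 378.94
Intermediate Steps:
Z(S, p) = 5/3 (Z(S, p) = 5/3 - (S - S)/3 = 5/3 - ⅓*0 = 5/3 + 0 = 5/3)
F = 134/3 (F = (38 + 5/3) + 5 = 119/3 + 5 = 134/3 ≈ 44.667)
(3 - 1/(h - 1))*(F + 75) = (3 - 1/(-5 - 1))*(134/3 + 75) = (3 - 1/(-6))*(359/3) = (3 - ⅙*(-1))*(359/3) = (3 + ⅙)*(359/3) = (19/6)*(359/3) = 6821/18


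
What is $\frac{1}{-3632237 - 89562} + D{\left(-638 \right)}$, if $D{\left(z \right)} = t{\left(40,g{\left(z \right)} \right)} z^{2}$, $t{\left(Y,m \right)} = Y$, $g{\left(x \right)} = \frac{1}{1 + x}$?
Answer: $\frac{60597438086239}{3721799} \approx 1.6282 \cdot 10^{7}$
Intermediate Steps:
$D{\left(z \right)} = 40 z^{2}$
$\frac{1}{-3632237 - 89562} + D{\left(-638 \right)} = \frac{1}{-3632237 - 89562} + 40 \left(-638\right)^{2} = \frac{1}{-3721799} + 40 \cdot 407044 = - \frac{1}{3721799} + 16281760 = \frac{60597438086239}{3721799}$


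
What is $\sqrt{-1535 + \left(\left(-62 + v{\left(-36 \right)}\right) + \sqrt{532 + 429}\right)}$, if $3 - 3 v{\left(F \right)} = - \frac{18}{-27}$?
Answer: $\frac{i \sqrt{14087}}{3} \approx 39.563 i$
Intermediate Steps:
$v{\left(F \right)} = \frac{7}{9}$ ($v{\left(F \right)} = 1 - \frac{\left(-18\right) \frac{1}{-27}}{3} = 1 - \frac{\left(-18\right) \left(- \frac{1}{27}\right)}{3} = 1 - \frac{2}{9} = \frac{7}{9}$)
$\sqrt{-1535 + \left(\left(-62 + v{\left(-36 \right)}\right) + \sqrt{532 + 429}\right)} = \sqrt{-1535 + \left(\left(-62 + \frac{7}{9}\right) + \sqrt{532 + 429}\right)} = \sqrt{-1535 - \left(\frac{551}{9} - \sqrt{961}\right)} = \sqrt{-1535 + \left(- \frac{551}{9} + 31\right)} = \sqrt{-1535 - \frac{272}{9}} = \sqrt{- \frac{14087}{9}} = \frac{i \sqrt{14087}}{3}$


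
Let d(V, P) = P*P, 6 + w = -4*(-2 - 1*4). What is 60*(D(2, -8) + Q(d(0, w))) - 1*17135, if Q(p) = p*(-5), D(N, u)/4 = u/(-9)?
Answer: -342365/3 ≈ -1.1412e+5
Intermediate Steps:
w = 18 (w = -6 - 4*(-2 - 1*4) = -6 - 4*(-2 - 4) = -6 - 4*(-6) = -6 + 24 = 18)
d(V, P) = P²
D(N, u) = -4*u/9 (D(N, u) = 4*(u/(-9)) = 4*(u*(-⅑)) = 4*(-u/9) = -4*u/9)
Q(p) = -5*p
60*(D(2, -8) + Q(d(0, w))) - 1*17135 = 60*(-4/9*(-8) - 5*18²) - 1*17135 = 60*(32/9 - 5*324) - 17135 = 60*(32/9 - 1620) - 17135 = 60*(-14548/9) - 17135 = -290960/3 - 17135 = -342365/3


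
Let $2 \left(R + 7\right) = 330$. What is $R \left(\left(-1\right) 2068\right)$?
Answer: $-326744$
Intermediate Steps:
$R = 158$ ($R = -7 + \frac{1}{2} \cdot 330 = -7 + 165 = 158$)
$R \left(\left(-1\right) 2068\right) = 158 \left(\left(-1\right) 2068\right) = 158 \left(-2068\right) = -326744$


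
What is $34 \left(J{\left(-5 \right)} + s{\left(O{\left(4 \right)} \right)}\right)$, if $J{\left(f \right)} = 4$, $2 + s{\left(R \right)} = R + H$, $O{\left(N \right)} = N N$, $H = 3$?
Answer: $714$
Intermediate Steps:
$O{\left(N \right)} = N^{2}$
$s{\left(R \right)} = 1 + R$ ($s{\left(R \right)} = -2 + \left(R + 3\right) = -2 + \left(3 + R\right) = 1 + R$)
$34 \left(J{\left(-5 \right)} + s{\left(O{\left(4 \right)} \right)}\right) = 34 \left(4 + \left(1 + 4^{2}\right)\right) = 34 \left(4 + \left(1 + 16\right)\right) = 34 \left(4 + 17\right) = 34 \cdot 21 = 714$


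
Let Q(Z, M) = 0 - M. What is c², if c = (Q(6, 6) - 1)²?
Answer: 2401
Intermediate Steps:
Q(Z, M) = -M
c = 49 (c = (-1*6 - 1)² = (-6 - 1)² = (-7)² = 49)
c² = 49² = 2401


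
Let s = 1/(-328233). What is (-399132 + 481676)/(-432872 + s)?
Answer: -27093664752/142082875177 ≈ -0.19069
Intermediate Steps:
s = -1/328233 ≈ -3.0466e-6
(-399132 + 481676)/(-432872 + s) = (-399132 + 481676)/(-432872 - 1/328233) = 82544/(-142082875177/328233) = 82544*(-328233/142082875177) = -27093664752/142082875177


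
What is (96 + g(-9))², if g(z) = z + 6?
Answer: 8649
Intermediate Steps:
g(z) = 6 + z
(96 + g(-9))² = (96 + (6 - 9))² = (96 - 3)² = 93² = 8649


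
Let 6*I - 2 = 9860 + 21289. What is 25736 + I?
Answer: 185567/6 ≈ 30928.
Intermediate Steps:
I = 31151/6 (I = ⅓ + (9860 + 21289)/6 = ⅓ + (⅙)*31149 = ⅓ + 10383/2 = 31151/6 ≈ 5191.8)
25736 + I = 25736 + 31151/6 = 185567/6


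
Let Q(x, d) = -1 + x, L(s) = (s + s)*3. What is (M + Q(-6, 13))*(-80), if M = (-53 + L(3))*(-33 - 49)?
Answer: -229040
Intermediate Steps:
L(s) = 6*s (L(s) = (2*s)*3 = 6*s)
M = 2870 (M = (-53 + 6*3)*(-33 - 49) = (-53 + 18)*(-82) = -35*(-82) = 2870)
(M + Q(-6, 13))*(-80) = (2870 + (-1 - 6))*(-80) = (2870 - 7)*(-80) = 2863*(-80) = -229040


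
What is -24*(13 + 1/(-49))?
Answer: -15264/49 ≈ -311.51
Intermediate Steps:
-24*(13 + 1/(-49)) = -24*(13 - 1/49) = -24*636/49 = -15264/49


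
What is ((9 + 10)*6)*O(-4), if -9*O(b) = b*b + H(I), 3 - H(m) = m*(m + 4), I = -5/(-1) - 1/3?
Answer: 7334/27 ≈ 271.63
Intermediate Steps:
I = 14/3 (I = -5*(-1) - 1*⅓ = 5 - ⅓ = 14/3 ≈ 4.6667)
H(m) = 3 - m*(4 + m) (H(m) = 3 - m*(m + 4) = 3 - m*(4 + m))
O(b) = 337/81 - b²/9 (O(b) = -(b*b + (3 - (14/3)² - 4*14/3))/9 = -(b² + (3 - 1*196/9 - 56/3))/9 = -(b² + (3 - 196/9 - 56/3))/9 = -(b² - 337/9)/9 = -(-337/9 + b²)/9 = 337/81 - b²/9)
((9 + 10)*6)*O(-4) = ((9 + 10)*6)*(337/81 - ⅑*(-4)²) = (19*6)*(337/81 - ⅑*16) = 114*(337/81 - 16/9) = 114*(193/81) = 7334/27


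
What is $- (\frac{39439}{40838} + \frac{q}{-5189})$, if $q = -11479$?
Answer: $- \frac{673428373}{211908382} \approx -3.1779$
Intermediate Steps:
$- (\frac{39439}{40838} + \frac{q}{-5189}) = - (\frac{39439}{40838} - \frac{11479}{-5189}) = - (39439 \cdot \frac{1}{40838} - - \frac{11479}{5189}) = - (\frac{39439}{40838} + \frac{11479}{5189}) = \left(-1\right) \frac{673428373}{211908382} = - \frac{673428373}{211908382}$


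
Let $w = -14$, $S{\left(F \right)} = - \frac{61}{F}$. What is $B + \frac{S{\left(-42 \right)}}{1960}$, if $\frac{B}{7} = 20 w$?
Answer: $- \frac{161347139}{82320} \approx -1960.0$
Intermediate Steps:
$B = -1960$ ($B = 7 \cdot 20 \left(-14\right) = 7 \left(-280\right) = -1960$)
$B + \frac{S{\left(-42 \right)}}{1960} = -1960 + \frac{\left(-61\right) \frac{1}{-42}}{1960} = -1960 + \left(-61\right) \left(- \frac{1}{42}\right) \frac{1}{1960} = -1960 + \frac{61}{42} \cdot \frac{1}{1960} = -1960 + \frac{61}{82320} = - \frac{161347139}{82320}$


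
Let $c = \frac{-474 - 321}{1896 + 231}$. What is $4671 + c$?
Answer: $\frac{3311474}{709} \approx 4670.6$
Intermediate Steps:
$c = - \frac{265}{709}$ ($c = - \frac{795}{2127} = \left(-795\right) \frac{1}{2127} = - \frac{265}{709} \approx -0.37377$)
$4671 + c = 4671 - \frac{265}{709} = \frac{3311474}{709}$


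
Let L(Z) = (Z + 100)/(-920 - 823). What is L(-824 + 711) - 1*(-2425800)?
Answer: 4228169413/1743 ≈ 2.4258e+6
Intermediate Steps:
L(Z) = -100/1743 - Z/1743 (L(Z) = (100 + Z)/(-1743) = (100 + Z)*(-1/1743) = -100/1743 - Z/1743)
L(-824 + 711) - 1*(-2425800) = (-100/1743 - (-824 + 711)/1743) - 1*(-2425800) = (-100/1743 - 1/1743*(-113)) + 2425800 = (-100/1743 + 113/1743) + 2425800 = 13/1743 + 2425800 = 4228169413/1743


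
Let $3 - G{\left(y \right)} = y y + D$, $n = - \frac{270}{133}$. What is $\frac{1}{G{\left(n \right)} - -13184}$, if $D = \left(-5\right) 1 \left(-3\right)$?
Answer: $\frac{17689}{232926608} \approx 7.5942 \cdot 10^{-5}$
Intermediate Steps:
$D = 15$ ($D = \left(-5\right) \left(-3\right) = 15$)
$n = - \frac{270}{133}$ ($n = \left(-270\right) \frac{1}{133} = - \frac{270}{133} \approx -2.0301$)
$G{\left(y \right)} = -12 - y^{2}$ ($G{\left(y \right)} = 3 - \left(y y + 15\right) = 3 - \left(y^{2} + 15\right) = 3 - \left(15 + y^{2}\right) = -12 - y^{2}$)
$\frac{1}{G{\left(n \right)} - -13184} = \frac{1}{\left(-12 - \left(- \frac{270}{133}\right)^{2}\right) - -13184} = \frac{1}{\left(-12 - \frac{72900}{17689}\right) + \left(-25571 + 38755\right)} = \frac{1}{\left(-12 - \frac{72900}{17689}\right) + 13184} = \frac{1}{- \frac{285168}{17689} + 13184} = \frac{1}{\frac{232926608}{17689}} = \frac{17689}{232926608}$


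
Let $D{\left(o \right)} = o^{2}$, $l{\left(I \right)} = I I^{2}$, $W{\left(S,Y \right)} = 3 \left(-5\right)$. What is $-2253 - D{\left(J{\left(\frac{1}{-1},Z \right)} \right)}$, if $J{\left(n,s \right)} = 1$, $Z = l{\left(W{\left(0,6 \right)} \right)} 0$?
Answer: $-2254$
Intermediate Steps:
$W{\left(S,Y \right)} = -15$
$l{\left(I \right)} = I^{3}$
$Z = 0$ ($Z = \left(-15\right)^{3} \cdot 0 = \left(-3375\right) 0 = 0$)
$-2253 - D{\left(J{\left(\frac{1}{-1},Z \right)} \right)} = -2253 - 1^{2} = -2253 - 1 = -2254$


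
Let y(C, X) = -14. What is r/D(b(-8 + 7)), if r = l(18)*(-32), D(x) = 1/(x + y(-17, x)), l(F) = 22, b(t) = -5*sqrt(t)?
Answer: 9856 + 3520*I ≈ 9856.0 + 3520.0*I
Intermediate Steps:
D(x) = 1/(-14 + x) (D(x) = 1/(x - 14) = 1/(-14 + x))
r = -704 (r = 22*(-32) = -704)
r/D(b(-8 + 7)) = -(-9856 - 3520*sqrt(-8 + 7)) = -(-9856 - 3520*I) = -704*(-14 - 5*I) = 9856 + 3520*I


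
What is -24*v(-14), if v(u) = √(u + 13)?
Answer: -24*I ≈ -24.0*I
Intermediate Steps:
v(u) = √(13 + u)
-24*v(-14) = -24*√(13 - 14) = -24*I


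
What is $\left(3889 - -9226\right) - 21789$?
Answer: $-8674$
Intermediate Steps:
$\left(3889 - -9226\right) - 21789 = \left(3889 + 9226\right) - 21789 = 13115 - 21789 = -8674$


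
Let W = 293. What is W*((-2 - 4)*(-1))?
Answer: 1758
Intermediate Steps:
W*((-2 - 4)*(-1)) = 293*((-2 - 4)*(-1)) = 293*(-6*(-1)) = 293*6 = 1758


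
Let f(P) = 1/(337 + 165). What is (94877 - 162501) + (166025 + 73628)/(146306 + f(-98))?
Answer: -4966565827706/73445613 ≈ -67622.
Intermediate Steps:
f(P) = 1/502
(94877 - 162501) + (166025 + 73628)/(146306 + f(-98)) = (94877 - 162501) + (166025 + 73628)/(146306 + 1/502) = -67624 + 239653/(73445613/502) = -67624 + 239653*(502/73445613) = -67624 + 120305806/73445613 = -4966565827706/73445613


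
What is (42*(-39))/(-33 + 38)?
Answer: -1638/5 ≈ -327.60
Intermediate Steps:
(42*(-39))/(-33 + 38) = -1638/5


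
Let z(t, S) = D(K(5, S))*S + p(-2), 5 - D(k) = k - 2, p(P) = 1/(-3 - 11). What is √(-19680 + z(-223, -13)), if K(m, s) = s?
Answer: I*√3908254/14 ≈ 141.21*I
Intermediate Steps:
p(P) = -1/14 (p(P) = 1/(-14) = -1/14)
D(k) = 7 - k (D(k) = 5 - (k - 2) = 5 - (-2 + k) = 5 + (2 - k) = 7 - k)
z(t, S) = -1/14 + S*(7 - S) (z(t, S) = (7 - S)*S - 1/14 = S*(7 - S) - 1/14 = -1/14 + S*(7 - S))
√(-19680 + z(-223, -13)) = √(-19680 + (-1/14 - 1*(-13)² + 7*(-13))) = √(-19680 + (-1/14 - 1*169 - 91)) = √(-19680 + (-1/14 - 169 - 91)) = √(-19680 - 3641/14) = √(-279161/14) = I*√3908254/14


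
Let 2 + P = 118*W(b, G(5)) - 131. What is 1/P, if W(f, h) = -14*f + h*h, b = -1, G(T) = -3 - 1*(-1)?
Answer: 1/1991 ≈ 0.00050226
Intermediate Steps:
G(T) = -2 (G(T) = -3 + 1 = -2)
W(f, h) = h² - 14*f (W(f, h) = -14*f + h² = h² - 14*f)
P = 1991 (P = -2 + (118*((-2)² - 14*(-1)) - 131) = -2 + (118*(4 + 14) - 131) = -2 + (118*18 - 131) = -2 + (2124 - 131) = -2 + 1993 = 1991)
1/P = 1/1991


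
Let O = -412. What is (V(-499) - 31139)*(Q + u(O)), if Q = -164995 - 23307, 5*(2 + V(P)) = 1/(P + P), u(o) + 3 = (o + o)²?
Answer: -76247128689561/4990 ≈ -1.5280e+10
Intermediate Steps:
u(o) = -3 + 4*o² (u(o) = -3 + (o + o)² = -3 + (2*o)² = -3 + 4*o²)
V(P) = -2 + 1/(10*P) (V(P) = -2 + 1/(5*(P + P)) = -2 + 1/(5*((2*P))) = -2 + (1/(2*P))/5 = -2 + 1/(10*P))
Q = -188302
(V(-499) - 31139)*(Q + u(O)) = ((-2 + (⅒)/(-499)) - 31139)*(-188302 + (-3 + 4*(-412)²)) = ((-2 + (⅒)*(-1/499)) - 31139)*(-188302 + (-3 + 4*169744)) = ((-2 - 1/4990) - 31139)*(-188302 + (-3 + 678976)) = (-9981/4990 - 31139)*(-188302 + 678973) = -155393591/4990*490671 = -76247128689561/4990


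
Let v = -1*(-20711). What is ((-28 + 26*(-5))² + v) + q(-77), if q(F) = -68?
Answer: 45607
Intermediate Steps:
v = 20711
((-28 + 26*(-5))² + v) + q(-77) = ((-28 + 26*(-5))² + 20711) - 68 = ((-28 - 130)² + 20711) - 68 = ((-158)² + 20711) - 68 = (24964 + 20711) - 68 = 45675 - 68 = 45607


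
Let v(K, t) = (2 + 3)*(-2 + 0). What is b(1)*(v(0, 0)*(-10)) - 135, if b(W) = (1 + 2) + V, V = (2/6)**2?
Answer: 1585/9 ≈ 176.11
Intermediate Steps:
v(K, t) = -10 (v(K, t) = 5*(-2) = -10)
V = 1/9 (V = (2*(1/6))**2 = (1/3)**2 = 1/9 ≈ 0.11111)
b(W) = 28/9 (b(W) = (1 + 2) + 1/9 = 3 + 1/9 = 28/9)
b(1)*(v(0, 0)*(-10)) - 135 = 28*(-10*(-10))/9 - 135 = (28/9)*100 - 135 = 2800/9 - 135 = 1585/9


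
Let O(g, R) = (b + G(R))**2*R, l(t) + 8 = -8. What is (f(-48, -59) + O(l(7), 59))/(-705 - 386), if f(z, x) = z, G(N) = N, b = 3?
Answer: -226748/1091 ≈ -207.83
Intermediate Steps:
l(t) = -16 (l(t) = -8 - 8 = -16)
O(g, R) = R*(3 + R)**2 (O(g, R) = (3 + R)**2*R = R*(3 + R)**2)
(f(-48, -59) + O(l(7), 59))/(-705 - 386) = (-48 + 59*(3 + 59)**2)/(-705 - 386) = (-48 + 59*62**2)/(-1091) = (-48 + 59*3844)*(-1/1091) = (-48 + 226796)*(-1/1091) = 226748*(-1/1091) = -226748/1091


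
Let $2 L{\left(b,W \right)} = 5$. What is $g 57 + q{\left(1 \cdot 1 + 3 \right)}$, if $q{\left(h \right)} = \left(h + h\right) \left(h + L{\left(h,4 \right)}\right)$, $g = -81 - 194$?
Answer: $-15623$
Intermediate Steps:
$L{\left(b,W \right)} = \frac{5}{2}$ ($L{\left(b,W \right)} = \frac{1}{2} \cdot 5 = \frac{5}{2}$)
$g = -275$
$q{\left(h \right)} = 2 h \left(\frac{5}{2} + h\right)$ ($q{\left(h \right)} = \left(h + h\right) \left(h + \frac{5}{2}\right) = 2 h \left(\frac{5}{2} + h\right)$)
$g 57 + q{\left(1 \cdot 1 + 3 \right)} = \left(-275\right) 57 + \left(1 \cdot 1 + 3\right) \left(5 + 2 \left(1 \cdot 1 + 3\right)\right) = -15675 + \left(1 + 3\right) \left(5 + 2 \left(1 + 3\right)\right) = -15675 + 4 \left(5 + 2 \cdot 4\right) = -15675 + 4 \left(5 + 8\right) = -15675 + 4 \cdot 13 = -15675 + 52 = -15623$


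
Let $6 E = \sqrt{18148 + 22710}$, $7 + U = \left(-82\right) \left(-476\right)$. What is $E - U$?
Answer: $-39025 + \frac{\sqrt{40858}}{6} \approx -38991.0$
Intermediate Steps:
$U = 39025$ ($U = -7 - -39032 = -7 + 39032 = 39025$)
$E = \frac{\sqrt{40858}}{6}$ ($E = \frac{\sqrt{18148 + 22710}}{6} = \frac{\sqrt{40858}}{6} \approx 33.689$)
$E - U = \frac{\sqrt{40858}}{6} - 39025 = -39025 + \frac{\sqrt{40858}}{6}$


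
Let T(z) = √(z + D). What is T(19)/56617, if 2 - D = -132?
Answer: 3*√17/56617 ≈ 0.00021847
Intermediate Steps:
D = 134 (D = 2 - 1*(-132) = 2 + 132 = 134)
T(z) = √(134 + z) (T(z) = √(z + 134) = √(134 + z))
T(19)/56617 = √(134 + 19)/56617 = √153*(1/56617) = (3*√17)*(1/56617) = 3*√17/56617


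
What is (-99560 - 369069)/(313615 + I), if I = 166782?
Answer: -468629/480397 ≈ -0.97550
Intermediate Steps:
(-99560 - 369069)/(313615 + I) = (-99560 - 369069)/(313615 + 166782) = -468629/480397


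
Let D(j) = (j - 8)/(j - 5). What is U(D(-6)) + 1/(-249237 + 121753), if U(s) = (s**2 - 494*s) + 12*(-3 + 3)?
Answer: -9673486041/15425564 ≈ -627.11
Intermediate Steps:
D(j) = (-8 + j)/(-5 + j)
U(s) = s**2 - 494*s (U(s) = (s**2 - 494*s) + 12*0 = (s**2 - 494*s) + 0 = s**2 - 494*s)
U(D(-6)) + 1/(-249237 + 121753) = ((-8 - 6)/(-5 - 6))*(-494 + (-8 - 6)/(-5 - 6)) + 1/(-249237 + 121753) = (-14/(-11))*(-494 - 14/(-11)) + 1/(-127484) = (-1/11*(-14))*(-494 - 1/11*(-14)) - 1/127484 = 14*(-494 + 14/11)/11 - 1/127484 = (14/11)*(-5420/11) - 1/127484 = -75880/121 - 1/127484 = -9673486041/15425564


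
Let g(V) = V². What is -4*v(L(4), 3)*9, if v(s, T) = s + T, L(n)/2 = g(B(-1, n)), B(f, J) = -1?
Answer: -180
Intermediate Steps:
L(n) = 2 (L(n) = 2*(-1)² = 2*1 = 2)
v(s, T) = T + s
-4*v(L(4), 3)*9 = -4*(3 + 2)*9 = -4*5*9 = -20*9 = -180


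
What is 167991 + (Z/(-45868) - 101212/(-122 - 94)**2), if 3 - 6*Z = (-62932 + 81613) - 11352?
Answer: 22468692435143/133751088 ≈ 1.6799e+5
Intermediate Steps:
Z = -1221 (Z = 1/2 - ((-62932 + 81613) - 11352)/6 = 1/2 - (18681 - 11352)/6 = 1/2 - 1/6*7329 = 1/2 - 2443/2 = -1221)
167991 + (Z/(-45868) - 101212/(-122 - 94)**2) = 167991 + (-1221/(-45868) - 101212/(-122 - 94)**2) = 167991 + (-1221*(-1/45868) - 101212/((-216)**2)) = 167991 + (1221/45868 - 101212/46656) = 167991 + (1221/45868 - 101212*1/46656) = 167991 + (1221/45868 - 25303/11664) = 167991 - 286589065/133751088 = 22468692435143/133751088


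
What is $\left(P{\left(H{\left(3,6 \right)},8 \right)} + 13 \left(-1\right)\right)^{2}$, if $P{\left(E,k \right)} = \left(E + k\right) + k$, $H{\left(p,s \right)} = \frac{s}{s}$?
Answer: $16$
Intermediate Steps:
$H{\left(p,s \right)} = 1$
$P{\left(E,k \right)} = E + 2 k$
$\left(P{\left(H{\left(3,6 \right)},8 \right)} + 13 \left(-1\right)\right)^{2} = \left(\left(1 + 2 \cdot 8\right) + 13 \left(-1\right)\right)^{2} = \left(\left(1 + 16\right) - 13\right)^{2} = \left(17 - 13\right)^{2} = 4^{2} = 16$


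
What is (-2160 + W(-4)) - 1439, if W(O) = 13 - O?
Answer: -3582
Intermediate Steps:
(-2160 + W(-4)) - 1439 = (-2160 + (13 - 1*(-4))) - 1439 = (-2160 + (13 + 4)) - 1439 = (-2160 + 17) - 1439 = -2143 - 1439 = -3582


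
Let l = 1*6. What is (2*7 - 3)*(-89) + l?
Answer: -973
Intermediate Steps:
l = 6
(2*7 - 3)*(-89) + l = (2*7 - 3)*(-89) + 6 = (14 - 3)*(-89) + 6 = 11*(-89) + 6 = -979 + 6 = -973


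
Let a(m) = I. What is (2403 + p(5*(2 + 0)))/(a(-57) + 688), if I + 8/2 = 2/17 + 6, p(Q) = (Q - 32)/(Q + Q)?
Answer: 408323/117320 ≈ 3.4804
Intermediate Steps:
p(Q) = (-32 + Q)/(2*Q) (p(Q) = (-32 + Q)/((2*Q)) = (-32 + Q)*(1/(2*Q)) = (-32 + Q)/(2*Q))
I = 36/17 (I = -4 + (2/17 + 6) = -4 + 104/17 = 36/17 ≈ 2.1176)
a(m) = 36/17
(2403 + p(5*(2 + 0)))/(a(-57) + 688) = (2403 + (-32 + 5*(2 + 0))/(2*((5*(2 + 0)))))/(36/17 + 688) = (2403 + (-32 + 5*2)/(2*((5*2))))/(11732/17) = (2403 + (½)*(-32 + 10)/10)*(17/11732) = (2403 + (½)*(⅒)*(-22))*(17/11732) = (2403 - 11/10)*(17/11732) = (24019/10)*(17/11732) = 408323/117320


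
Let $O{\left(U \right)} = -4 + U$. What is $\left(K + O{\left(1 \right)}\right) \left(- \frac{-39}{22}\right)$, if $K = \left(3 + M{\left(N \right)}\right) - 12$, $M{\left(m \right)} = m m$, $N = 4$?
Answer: $\frac{78}{11} \approx 7.0909$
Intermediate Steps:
$M{\left(m \right)} = m^{2}$
$K = 7$ ($K = \left(3 + 4^{2}\right) - 12 = \left(3 + 16\right) - 12 = 19 - 12 = 7$)
$\left(K + O{\left(1 \right)}\right) \left(- \frac{-39}{22}\right) = \left(7 + \left(-4 + 1\right)\right) \left(- \frac{-39}{22}\right) = \left(7 - 3\right) \left(- \frac{-39}{22}\right) = 4 \left(\left(-1\right) \left(- \frac{39}{22}\right)\right) = 4 \cdot \frac{39}{22} = \frac{78}{11}$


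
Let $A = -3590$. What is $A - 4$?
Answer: $-3594$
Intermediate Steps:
$A - 4 = -3590 - 4 = -3594$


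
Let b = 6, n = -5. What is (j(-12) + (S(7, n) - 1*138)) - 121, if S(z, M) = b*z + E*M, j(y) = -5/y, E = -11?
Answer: -1939/12 ≈ -161.58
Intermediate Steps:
S(z, M) = -11*M + 6*z (S(z, M) = 6*z - 11*M = -11*M + 6*z)
(j(-12) + (S(7, n) - 1*138)) - 121 = (-5/(-12) + ((-11*(-5) + 6*7) - 1*138)) - 121 = (-5*(-1/12) + ((55 + 42) - 138)) - 121 = (5/12 + (97 - 138)) - 121 = (5/12 - 41) - 121 = -487/12 - 121 = -1939/12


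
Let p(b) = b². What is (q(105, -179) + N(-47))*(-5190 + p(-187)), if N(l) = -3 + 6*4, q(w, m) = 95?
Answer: 3454364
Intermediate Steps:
N(l) = 21 (N(l) = -3 + 24 = 21)
(q(105, -179) + N(-47))*(-5190 + p(-187)) = (95 + 21)*(-5190 + (-187)²) = 116*(-5190 + 34969) = 116*29779 = 3454364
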